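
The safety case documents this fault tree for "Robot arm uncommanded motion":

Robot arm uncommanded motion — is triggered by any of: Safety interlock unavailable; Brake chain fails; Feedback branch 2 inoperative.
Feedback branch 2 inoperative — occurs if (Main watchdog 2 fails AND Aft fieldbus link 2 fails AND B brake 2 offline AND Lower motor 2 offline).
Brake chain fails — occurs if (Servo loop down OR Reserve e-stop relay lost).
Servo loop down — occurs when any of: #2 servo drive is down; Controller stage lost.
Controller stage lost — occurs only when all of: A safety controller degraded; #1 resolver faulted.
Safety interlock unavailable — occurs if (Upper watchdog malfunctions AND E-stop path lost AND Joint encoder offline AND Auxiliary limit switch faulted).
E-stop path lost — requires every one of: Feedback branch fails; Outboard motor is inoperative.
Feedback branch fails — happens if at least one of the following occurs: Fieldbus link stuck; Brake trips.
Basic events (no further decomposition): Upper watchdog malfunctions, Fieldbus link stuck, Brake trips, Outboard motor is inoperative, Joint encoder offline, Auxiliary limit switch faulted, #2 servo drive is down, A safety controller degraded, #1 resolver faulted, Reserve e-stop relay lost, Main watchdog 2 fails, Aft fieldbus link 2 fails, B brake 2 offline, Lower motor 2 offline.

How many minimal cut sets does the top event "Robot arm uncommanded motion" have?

6

Feedback branch fails [OR]: union of children's cut sets → 2 cut set(s).
E-stop path lost [AND]: one cut set from each child combined → 2 × 1 = 2 cut set(s).
Safety interlock unavailable [AND]: one cut set from each child combined → 1 × 2 × 1 × 1 = 2 cut set(s).
Controller stage lost [AND]: one cut set from each child combined → 1 × 1 = 1 cut set(s).
Servo loop down [OR]: union of children's cut sets → 2 cut set(s).
Brake chain fails [OR]: union of children's cut sets → 3 cut set(s).
Feedback branch 2 inoperative [AND]: one cut set from each child combined → 1 × 1 × 1 × 1 = 1 cut set(s).
Robot arm uncommanded motion [OR]: union of children's cut sets → 6 cut set(s).
Minimal cut sets: {Auxiliary limit switch faulted, Fieldbus link stuck, Joint encoder offline, Outboard motor is inoperative, Upper watchdog malfunctions}; {Auxiliary limit switch faulted, Brake trips, Joint encoder offline, Outboard motor is inoperative, Upper watchdog malfunctions}; {#2 servo drive is down}; {#1 resolver faulted, A safety controller degraded}; {Reserve e-stop relay lost}; {Aft fieldbus link 2 fails, B brake 2 offline, Lower motor 2 offline, Main watchdog 2 fails}.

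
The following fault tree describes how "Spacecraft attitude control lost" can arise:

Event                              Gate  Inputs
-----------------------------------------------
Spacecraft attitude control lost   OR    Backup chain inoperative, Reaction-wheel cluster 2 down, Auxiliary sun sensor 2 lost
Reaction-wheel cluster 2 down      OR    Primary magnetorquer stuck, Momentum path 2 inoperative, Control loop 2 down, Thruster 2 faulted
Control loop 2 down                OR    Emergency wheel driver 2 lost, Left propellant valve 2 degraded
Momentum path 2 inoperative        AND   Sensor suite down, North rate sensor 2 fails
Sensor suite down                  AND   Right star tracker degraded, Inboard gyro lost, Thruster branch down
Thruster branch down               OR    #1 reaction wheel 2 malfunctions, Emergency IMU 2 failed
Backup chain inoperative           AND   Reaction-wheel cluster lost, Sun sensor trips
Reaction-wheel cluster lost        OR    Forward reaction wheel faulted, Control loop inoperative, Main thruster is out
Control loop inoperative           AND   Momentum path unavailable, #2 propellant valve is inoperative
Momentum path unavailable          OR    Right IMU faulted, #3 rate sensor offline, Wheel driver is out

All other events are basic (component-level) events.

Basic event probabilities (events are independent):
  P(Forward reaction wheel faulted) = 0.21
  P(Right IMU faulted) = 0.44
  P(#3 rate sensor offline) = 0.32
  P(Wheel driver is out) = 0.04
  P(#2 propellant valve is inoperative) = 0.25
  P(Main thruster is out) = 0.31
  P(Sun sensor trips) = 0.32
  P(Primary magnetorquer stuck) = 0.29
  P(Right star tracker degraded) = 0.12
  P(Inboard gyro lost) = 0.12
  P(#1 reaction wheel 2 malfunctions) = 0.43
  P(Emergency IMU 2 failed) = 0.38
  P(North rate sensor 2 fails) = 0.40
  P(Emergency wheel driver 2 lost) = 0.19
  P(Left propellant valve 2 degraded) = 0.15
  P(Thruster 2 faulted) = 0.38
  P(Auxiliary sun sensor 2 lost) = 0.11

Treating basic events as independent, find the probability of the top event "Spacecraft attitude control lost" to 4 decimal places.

0.7778

P(Momentum path unavailable) [OR] = 1 − (1−0.44) × (1−0.32) × (1−0.04) = 0.634432
P(Control loop inoperative) [AND] = 0.634432 × 0.25 = 0.158608
P(Reaction-wheel cluster lost) [OR] = 1 − (1−0.21) × (1−0.158608) × (1−0.31) = 0.541357
P(Backup chain inoperative) [AND] = 0.541357 × 0.32 = 0.173234
P(Thruster branch down) [OR] = 1 − (1−0.43) × (1−0.38) = 0.646600
P(Sensor suite down) [AND] = 0.12 × 0.12 × 0.646600 = 0.009311
P(Momentum path 2 inoperative) [AND] = 0.009311 × 0.40 = 0.003724
P(Control loop 2 down) [OR] = 1 − (1−0.19) × (1−0.15) = 0.311500
P(Reaction-wheel cluster 2 down) [OR] = 1 − (1−0.29) × (1−0.003724) × (1−0.311500) × (1−0.38) = 0.698051
P(Spacecraft attitude control lost) [OR] = 1 − (1−0.173234) × (1−0.698051) × (1−0.11) = 0.777819
Rounded to 4 decimal places: P(Spacecraft attitude control lost) ≈ 0.7778.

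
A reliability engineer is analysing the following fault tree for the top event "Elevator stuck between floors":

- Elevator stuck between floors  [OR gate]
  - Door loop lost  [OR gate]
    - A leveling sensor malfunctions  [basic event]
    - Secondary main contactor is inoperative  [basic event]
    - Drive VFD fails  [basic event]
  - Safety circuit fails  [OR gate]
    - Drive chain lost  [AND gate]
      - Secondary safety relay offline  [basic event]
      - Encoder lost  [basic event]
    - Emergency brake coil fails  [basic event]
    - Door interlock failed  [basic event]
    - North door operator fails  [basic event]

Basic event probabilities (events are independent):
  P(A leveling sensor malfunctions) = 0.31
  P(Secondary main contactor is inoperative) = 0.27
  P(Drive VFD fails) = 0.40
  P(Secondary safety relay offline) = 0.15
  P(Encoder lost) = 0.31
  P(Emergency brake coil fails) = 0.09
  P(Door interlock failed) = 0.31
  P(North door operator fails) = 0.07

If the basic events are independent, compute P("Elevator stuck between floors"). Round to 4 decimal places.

P(Door loop lost) [OR] = 1 − (1−0.31) × (1−0.27) × (1−0.40) = 0.697780
P(Drive chain lost) [AND] = 0.15 × 0.31 = 0.046500
P(Safety circuit fails) [OR] = 1 − (1−0.046500) × (1−0.09) × (1−0.31) × (1−0.07) = 0.443207
P(Elevator stuck between floors) [OR] = 1 − (1−0.697780) × (1−0.443207) = 0.831726
Rounded to 4 decimal places: P(Elevator stuck between floors) ≈ 0.8317.

0.8317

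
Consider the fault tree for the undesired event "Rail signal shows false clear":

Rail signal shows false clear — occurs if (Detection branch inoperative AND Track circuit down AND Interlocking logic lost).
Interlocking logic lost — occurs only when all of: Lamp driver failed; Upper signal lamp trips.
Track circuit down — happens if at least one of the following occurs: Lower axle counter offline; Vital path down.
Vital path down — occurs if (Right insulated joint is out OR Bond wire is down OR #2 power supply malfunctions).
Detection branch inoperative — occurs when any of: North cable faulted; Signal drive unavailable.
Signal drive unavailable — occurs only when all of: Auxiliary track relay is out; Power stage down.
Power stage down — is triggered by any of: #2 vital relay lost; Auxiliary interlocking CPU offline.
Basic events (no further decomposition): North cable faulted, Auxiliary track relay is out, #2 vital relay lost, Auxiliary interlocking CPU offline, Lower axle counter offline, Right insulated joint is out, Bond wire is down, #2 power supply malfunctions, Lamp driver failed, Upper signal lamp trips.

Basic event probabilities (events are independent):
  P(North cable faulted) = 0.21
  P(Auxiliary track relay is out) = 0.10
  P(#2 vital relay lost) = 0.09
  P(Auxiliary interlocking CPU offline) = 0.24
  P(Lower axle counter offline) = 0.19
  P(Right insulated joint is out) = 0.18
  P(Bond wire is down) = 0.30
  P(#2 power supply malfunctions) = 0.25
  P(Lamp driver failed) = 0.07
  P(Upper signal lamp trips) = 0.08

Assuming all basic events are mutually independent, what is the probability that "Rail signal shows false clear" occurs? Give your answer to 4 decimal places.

P(Power stage down) [OR] = 1 − (1−0.09) × (1−0.24) = 0.308400
P(Signal drive unavailable) [AND] = 0.10 × 0.308400 = 0.030840
P(Detection branch inoperative) [OR] = 1 − (1−0.21) × (1−0.030840) = 0.234364
P(Vital path down) [OR] = 1 − (1−0.18) × (1−0.30) × (1−0.25) = 0.569500
P(Track circuit down) [OR] = 1 − (1−0.19) × (1−0.569500) = 0.651295
P(Interlocking logic lost) [AND] = 0.07 × 0.08 = 0.005600
P(Rail signal shows false clear) [AND] = 0.234364 × 0.651295 × 0.005600 = 0.000855
Rounded to 4 decimal places: P(Rail signal shows false clear) ≈ 0.0009.

0.0009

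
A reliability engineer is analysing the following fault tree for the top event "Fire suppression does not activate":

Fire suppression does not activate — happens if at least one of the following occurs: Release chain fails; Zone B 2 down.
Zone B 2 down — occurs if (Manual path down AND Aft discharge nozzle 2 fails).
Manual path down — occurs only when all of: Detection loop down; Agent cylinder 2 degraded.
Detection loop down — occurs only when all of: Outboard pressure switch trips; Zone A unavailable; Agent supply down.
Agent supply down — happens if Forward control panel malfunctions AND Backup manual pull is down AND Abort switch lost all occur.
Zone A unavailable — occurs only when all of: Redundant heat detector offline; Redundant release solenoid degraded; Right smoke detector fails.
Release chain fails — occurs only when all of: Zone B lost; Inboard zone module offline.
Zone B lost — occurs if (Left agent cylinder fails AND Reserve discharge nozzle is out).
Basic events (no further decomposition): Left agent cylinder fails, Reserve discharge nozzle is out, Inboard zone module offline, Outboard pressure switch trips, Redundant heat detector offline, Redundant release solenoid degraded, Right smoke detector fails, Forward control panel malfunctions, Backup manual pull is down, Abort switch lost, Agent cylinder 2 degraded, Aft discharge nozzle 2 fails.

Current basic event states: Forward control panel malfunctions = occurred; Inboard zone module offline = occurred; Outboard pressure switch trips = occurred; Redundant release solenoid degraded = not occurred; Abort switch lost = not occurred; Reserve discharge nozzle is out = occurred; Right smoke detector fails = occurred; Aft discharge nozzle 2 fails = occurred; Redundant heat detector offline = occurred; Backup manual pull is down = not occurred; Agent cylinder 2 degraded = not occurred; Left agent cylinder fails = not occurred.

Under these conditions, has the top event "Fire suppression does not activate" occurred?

Zone B lost [AND]: Left agent cylinder fails=not, Reserve discharge nozzle is out=occurs → not all inputs occur → does not occur.
Release chain fails [AND]: Zone B lost=not, Inboard zone module offline=occurs → not all inputs occur → does not occur.
Zone A unavailable [AND]: Redundant heat detector offline=occurs, Redundant release solenoid degraded=not, Right smoke detector fails=occurs → not all inputs occur → does not occur.
Agent supply down [AND]: Forward control panel malfunctions=occurs, Backup manual pull is down=not, Abort switch lost=not → not all inputs occur → does not occur.
Detection loop down [AND]: Outboard pressure switch trips=occurs, Zone A unavailable=not, Agent supply down=not → not all inputs occur → does not occur.
Manual path down [AND]: Detection loop down=not, Agent cylinder 2 degraded=not → not all inputs occur → does not occur.
Zone B 2 down [AND]: Manual path down=not, Aft discharge nozzle 2 fails=occurs → not all inputs occur → does not occur.
Fire suppression does not activate [OR]: Release chain fails=not, Zone B 2 down=not → no input occurs → does not occur.

No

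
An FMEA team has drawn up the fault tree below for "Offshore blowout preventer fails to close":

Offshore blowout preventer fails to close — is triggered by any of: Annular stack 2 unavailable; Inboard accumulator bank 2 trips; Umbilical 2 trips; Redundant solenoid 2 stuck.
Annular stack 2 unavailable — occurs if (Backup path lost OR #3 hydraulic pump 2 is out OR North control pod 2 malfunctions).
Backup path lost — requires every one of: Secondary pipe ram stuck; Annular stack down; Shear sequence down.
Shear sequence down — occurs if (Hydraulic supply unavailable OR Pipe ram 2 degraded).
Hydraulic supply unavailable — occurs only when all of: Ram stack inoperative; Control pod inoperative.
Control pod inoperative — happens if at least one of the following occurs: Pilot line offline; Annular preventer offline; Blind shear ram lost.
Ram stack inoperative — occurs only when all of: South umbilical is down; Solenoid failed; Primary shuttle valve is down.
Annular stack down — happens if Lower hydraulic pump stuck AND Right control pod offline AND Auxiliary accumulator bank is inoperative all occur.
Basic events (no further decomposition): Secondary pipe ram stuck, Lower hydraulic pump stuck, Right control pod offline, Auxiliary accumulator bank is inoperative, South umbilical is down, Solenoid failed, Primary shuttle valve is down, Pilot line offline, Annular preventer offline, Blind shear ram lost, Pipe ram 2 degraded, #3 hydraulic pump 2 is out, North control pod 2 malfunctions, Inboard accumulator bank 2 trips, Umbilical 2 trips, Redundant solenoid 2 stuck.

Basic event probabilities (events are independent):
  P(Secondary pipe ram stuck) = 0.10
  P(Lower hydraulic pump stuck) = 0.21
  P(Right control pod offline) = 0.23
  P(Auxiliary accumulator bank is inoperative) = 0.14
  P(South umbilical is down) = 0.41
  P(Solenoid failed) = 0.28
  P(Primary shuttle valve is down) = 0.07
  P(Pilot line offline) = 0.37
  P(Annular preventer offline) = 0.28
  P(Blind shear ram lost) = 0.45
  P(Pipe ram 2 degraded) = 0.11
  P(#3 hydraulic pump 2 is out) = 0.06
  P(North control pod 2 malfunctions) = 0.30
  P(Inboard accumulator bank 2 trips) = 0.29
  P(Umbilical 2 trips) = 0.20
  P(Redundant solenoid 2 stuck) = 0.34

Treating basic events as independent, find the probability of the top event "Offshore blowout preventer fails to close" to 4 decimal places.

0.7533

P(Annular stack down) [AND] = 0.21 × 0.23 × 0.14 = 0.006762
P(Ram stack inoperative) [AND] = 0.41 × 0.28 × 0.07 = 0.008036
P(Control pod inoperative) [OR] = 1 − (1−0.37) × (1−0.28) × (1−0.45) = 0.750520
P(Hydraulic supply unavailable) [AND] = 0.008036 × 0.750520 = 0.006031
P(Shear sequence down) [OR] = 1 − (1−0.006031) × (1−0.11) = 0.115368
P(Backup path lost) [AND] = 0.10 × 0.006762 × 0.115368 = 0.000078
P(Annular stack 2 unavailable) [OR] = 1 − (1−0.000078) × (1−0.06) × (1−0.30) = 0.342051
P(Offshore blowout preventer fails to close) [OR] = 1 − (1−0.342051) × (1−0.29) × (1−0.20) × (1−0.34) = 0.753348
Rounded to 4 decimal places: P(Offshore blowout preventer fails to close) ≈ 0.7533.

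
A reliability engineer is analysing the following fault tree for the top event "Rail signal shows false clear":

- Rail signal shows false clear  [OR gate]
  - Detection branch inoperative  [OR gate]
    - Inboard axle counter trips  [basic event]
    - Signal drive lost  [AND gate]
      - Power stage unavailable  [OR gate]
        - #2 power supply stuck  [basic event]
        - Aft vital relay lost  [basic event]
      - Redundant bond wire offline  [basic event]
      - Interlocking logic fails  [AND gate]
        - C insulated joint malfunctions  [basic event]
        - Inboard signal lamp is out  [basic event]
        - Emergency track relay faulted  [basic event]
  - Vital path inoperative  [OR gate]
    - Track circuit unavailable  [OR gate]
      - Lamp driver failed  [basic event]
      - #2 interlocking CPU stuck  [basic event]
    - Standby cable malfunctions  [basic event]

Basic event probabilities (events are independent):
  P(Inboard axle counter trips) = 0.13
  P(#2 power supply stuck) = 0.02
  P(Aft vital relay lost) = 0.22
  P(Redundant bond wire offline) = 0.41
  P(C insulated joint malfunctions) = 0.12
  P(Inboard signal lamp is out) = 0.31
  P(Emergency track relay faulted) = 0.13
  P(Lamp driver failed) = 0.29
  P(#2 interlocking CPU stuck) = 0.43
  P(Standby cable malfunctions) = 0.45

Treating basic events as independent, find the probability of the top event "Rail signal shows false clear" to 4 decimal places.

0.8064

P(Power stage unavailable) [OR] = 1 − (1−0.02) × (1−0.22) = 0.235600
P(Interlocking logic fails) [AND] = 0.12 × 0.31 × 0.13 = 0.004836
P(Signal drive lost) [AND] = 0.235600 × 0.41 × 0.004836 = 0.000467
P(Detection branch inoperative) [OR] = 1 − (1−0.13) × (1−0.000467) = 0.130406
P(Track circuit unavailable) [OR] = 1 − (1−0.29) × (1−0.43) = 0.595300
P(Vital path inoperative) [OR] = 1 − (1−0.595300) × (1−0.45) = 0.777415
P(Rail signal shows false clear) [OR] = 1 − (1−0.130406) × (1−0.777415) = 0.806441
Rounded to 4 decimal places: P(Rail signal shows false clear) ≈ 0.8064.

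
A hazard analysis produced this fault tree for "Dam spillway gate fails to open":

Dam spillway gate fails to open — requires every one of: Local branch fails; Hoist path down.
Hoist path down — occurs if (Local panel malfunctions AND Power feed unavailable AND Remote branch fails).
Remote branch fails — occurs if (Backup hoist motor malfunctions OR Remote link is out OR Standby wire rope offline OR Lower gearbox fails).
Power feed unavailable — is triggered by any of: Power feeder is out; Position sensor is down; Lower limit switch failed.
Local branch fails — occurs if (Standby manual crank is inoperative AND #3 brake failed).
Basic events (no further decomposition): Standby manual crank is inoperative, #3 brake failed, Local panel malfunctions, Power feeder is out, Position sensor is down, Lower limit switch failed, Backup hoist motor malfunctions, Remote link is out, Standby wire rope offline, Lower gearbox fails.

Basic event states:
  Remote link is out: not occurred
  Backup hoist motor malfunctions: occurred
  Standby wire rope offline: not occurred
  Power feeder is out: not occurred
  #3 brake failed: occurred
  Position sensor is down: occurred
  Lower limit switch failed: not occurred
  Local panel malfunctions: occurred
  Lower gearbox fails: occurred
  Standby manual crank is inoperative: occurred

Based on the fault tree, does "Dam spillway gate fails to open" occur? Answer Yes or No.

Yes

Local branch fails [AND]: Standby manual crank is inoperative=occurs, #3 brake failed=occurs → all inputs occur → occurs.
Power feed unavailable [OR]: Power feeder is out=not, Position sensor is down=occurs, Lower limit switch failed=not → at least one input occurs → occurs.
Remote branch fails [OR]: Backup hoist motor malfunctions=occurs, Remote link is out=not, Standby wire rope offline=not, Lower gearbox fails=occurs → at least one input occurs → occurs.
Hoist path down [AND]: Local panel malfunctions=occurs, Power feed unavailable=occurs, Remote branch fails=occurs → all inputs occur → occurs.
Dam spillway gate fails to open [AND]: Local branch fails=occurs, Hoist path down=occurs → all inputs occur → occurs.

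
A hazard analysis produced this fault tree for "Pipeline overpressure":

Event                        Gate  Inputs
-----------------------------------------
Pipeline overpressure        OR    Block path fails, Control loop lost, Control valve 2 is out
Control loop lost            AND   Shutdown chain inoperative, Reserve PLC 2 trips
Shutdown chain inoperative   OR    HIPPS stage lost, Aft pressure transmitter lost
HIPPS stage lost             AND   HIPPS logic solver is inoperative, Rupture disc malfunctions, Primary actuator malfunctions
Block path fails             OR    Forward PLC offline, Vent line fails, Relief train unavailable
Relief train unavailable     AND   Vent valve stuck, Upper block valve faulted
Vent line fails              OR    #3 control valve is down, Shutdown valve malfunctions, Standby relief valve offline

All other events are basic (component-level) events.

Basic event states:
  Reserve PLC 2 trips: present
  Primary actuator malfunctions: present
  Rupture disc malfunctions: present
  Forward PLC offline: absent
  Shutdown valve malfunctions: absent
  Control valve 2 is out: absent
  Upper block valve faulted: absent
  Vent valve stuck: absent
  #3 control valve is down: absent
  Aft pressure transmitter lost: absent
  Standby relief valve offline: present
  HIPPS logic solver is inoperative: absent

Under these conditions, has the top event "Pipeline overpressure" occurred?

Vent line fails [OR]: #3 control valve is down=not, Shutdown valve malfunctions=not, Standby relief valve offline=occurs → at least one input occurs → occurs.
Relief train unavailable [AND]: Vent valve stuck=not, Upper block valve faulted=not → not all inputs occur → does not occur.
Block path fails [OR]: Forward PLC offline=not, Vent line fails=occurs, Relief train unavailable=not → at least one input occurs → occurs.
HIPPS stage lost [AND]: HIPPS logic solver is inoperative=not, Rupture disc malfunctions=occurs, Primary actuator malfunctions=occurs → not all inputs occur → does not occur.
Shutdown chain inoperative [OR]: HIPPS stage lost=not, Aft pressure transmitter lost=not → no input occurs → does not occur.
Control loop lost [AND]: Shutdown chain inoperative=not, Reserve PLC 2 trips=occurs → not all inputs occur → does not occur.
Pipeline overpressure [OR]: Block path fails=occurs, Control loop lost=not, Control valve 2 is out=not → at least one input occurs → occurs.

Yes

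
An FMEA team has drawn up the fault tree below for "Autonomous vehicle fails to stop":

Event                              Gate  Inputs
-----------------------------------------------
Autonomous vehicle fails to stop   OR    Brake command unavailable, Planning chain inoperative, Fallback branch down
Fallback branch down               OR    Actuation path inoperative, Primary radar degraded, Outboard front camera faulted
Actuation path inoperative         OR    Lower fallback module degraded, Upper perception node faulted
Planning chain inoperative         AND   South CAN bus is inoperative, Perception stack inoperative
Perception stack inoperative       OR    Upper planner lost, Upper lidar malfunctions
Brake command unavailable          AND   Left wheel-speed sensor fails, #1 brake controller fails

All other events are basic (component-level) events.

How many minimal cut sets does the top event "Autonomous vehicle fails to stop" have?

7

Brake command unavailable [AND]: one cut set from each child combined → 1 × 1 = 1 cut set(s).
Perception stack inoperative [OR]: union of children's cut sets → 2 cut set(s).
Planning chain inoperative [AND]: one cut set from each child combined → 1 × 2 = 2 cut set(s).
Actuation path inoperative [OR]: union of children's cut sets → 2 cut set(s).
Fallback branch down [OR]: union of children's cut sets → 4 cut set(s).
Autonomous vehicle fails to stop [OR]: union of children's cut sets → 7 cut set(s).
Minimal cut sets: {#1 brake controller fails, Left wheel-speed sensor fails}; {South CAN bus is inoperative, Upper planner lost}; {South CAN bus is inoperative, Upper lidar malfunctions}; {Lower fallback module degraded}; {Upper perception node faulted}; {Primary radar degraded}; {Outboard front camera faulted}.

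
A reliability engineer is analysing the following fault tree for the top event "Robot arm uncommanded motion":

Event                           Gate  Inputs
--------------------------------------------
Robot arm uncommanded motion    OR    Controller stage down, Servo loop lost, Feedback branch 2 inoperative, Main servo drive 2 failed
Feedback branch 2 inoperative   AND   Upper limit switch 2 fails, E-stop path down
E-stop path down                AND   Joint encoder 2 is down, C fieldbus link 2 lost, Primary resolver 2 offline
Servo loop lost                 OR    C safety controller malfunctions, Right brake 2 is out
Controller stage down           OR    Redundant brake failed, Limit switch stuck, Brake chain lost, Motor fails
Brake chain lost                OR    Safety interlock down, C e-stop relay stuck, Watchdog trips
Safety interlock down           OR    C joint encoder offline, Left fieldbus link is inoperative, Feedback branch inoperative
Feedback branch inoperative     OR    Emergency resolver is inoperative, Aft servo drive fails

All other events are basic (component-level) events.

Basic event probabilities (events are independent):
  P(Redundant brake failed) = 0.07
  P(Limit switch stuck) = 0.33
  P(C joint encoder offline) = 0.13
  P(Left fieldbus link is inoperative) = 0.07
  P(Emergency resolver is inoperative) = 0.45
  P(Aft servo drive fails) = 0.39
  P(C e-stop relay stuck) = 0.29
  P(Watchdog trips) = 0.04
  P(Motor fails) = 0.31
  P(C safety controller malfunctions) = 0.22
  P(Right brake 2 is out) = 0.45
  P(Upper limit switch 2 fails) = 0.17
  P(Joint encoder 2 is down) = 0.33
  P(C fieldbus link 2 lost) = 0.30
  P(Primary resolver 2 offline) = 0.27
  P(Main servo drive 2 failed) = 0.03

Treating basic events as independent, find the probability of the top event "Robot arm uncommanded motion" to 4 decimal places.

P(Feedback branch inoperative) [OR] = 1 − (1−0.45) × (1−0.39) = 0.664500
P(Safety interlock down) [OR] = 1 − (1−0.13) × (1−0.07) × (1−0.664500) = 0.728547
P(Brake chain lost) [OR] = 1 − (1−0.728547) × (1−0.29) × (1−0.04) = 0.814978
P(Controller stage down) [OR] = 1 − (1−0.07) × (1−0.33) × (1−0.814978) × (1−0.31) = 0.920452
P(Servo loop lost) [OR] = 1 − (1−0.22) × (1−0.45) = 0.571000
P(E-stop path down) [AND] = 0.33 × 0.30 × 0.27 = 0.026730
P(Feedback branch 2 inoperative) [AND] = 0.17 × 0.026730 = 0.004544
P(Robot arm uncommanded motion) [OR] = 1 − (1−0.920452) × (1−0.571000) × (1−0.004544) × (1−0.03) = 0.967048
Rounded to 4 decimal places: P(Robot arm uncommanded motion) ≈ 0.9670.

0.9670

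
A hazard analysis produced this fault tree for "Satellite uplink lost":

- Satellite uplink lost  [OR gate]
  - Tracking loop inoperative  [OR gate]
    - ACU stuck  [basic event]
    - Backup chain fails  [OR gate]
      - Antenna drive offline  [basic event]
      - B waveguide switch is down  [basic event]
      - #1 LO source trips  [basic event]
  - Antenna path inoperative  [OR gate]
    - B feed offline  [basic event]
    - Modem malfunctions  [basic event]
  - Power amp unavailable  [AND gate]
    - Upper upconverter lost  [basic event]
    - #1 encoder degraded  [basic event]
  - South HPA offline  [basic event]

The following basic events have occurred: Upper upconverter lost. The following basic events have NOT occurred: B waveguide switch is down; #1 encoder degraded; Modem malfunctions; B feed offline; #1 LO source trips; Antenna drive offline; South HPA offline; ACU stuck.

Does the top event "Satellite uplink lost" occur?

Backup chain fails [OR]: Antenna drive offline=not, B waveguide switch is down=not, #1 LO source trips=not → no input occurs → does not occur.
Tracking loop inoperative [OR]: ACU stuck=not, Backup chain fails=not → no input occurs → does not occur.
Antenna path inoperative [OR]: B feed offline=not, Modem malfunctions=not → no input occurs → does not occur.
Power amp unavailable [AND]: Upper upconverter lost=occurs, #1 encoder degraded=not → not all inputs occur → does not occur.
Satellite uplink lost [OR]: Tracking loop inoperative=not, Antenna path inoperative=not, Power amp unavailable=not, South HPA offline=not → no input occurs → does not occur.

No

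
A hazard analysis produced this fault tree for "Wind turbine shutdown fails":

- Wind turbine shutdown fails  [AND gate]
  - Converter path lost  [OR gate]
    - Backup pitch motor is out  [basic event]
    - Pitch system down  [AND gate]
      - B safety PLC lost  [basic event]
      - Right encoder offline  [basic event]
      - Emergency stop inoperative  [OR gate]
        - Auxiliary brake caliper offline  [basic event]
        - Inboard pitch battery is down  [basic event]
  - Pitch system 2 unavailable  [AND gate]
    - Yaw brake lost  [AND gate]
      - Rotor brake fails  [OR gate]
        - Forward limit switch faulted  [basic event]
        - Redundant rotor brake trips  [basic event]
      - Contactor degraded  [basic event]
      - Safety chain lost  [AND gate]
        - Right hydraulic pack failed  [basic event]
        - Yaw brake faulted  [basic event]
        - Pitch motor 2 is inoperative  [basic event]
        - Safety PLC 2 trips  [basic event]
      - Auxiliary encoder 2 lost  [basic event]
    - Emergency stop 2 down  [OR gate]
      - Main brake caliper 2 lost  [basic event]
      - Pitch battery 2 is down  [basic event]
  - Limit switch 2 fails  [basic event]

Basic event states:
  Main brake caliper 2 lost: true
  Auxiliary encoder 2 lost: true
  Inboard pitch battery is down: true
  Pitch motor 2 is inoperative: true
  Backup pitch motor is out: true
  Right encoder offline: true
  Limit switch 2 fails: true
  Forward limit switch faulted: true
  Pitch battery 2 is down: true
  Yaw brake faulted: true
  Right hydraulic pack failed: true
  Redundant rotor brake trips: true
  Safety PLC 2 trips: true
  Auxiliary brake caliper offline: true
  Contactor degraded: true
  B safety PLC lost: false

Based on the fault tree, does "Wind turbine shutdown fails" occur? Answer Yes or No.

Emergency stop inoperative [OR]: Auxiliary brake caliper offline=occurs, Inboard pitch battery is down=occurs → at least one input occurs → occurs.
Pitch system down [AND]: B safety PLC lost=not, Right encoder offline=occurs, Emergency stop inoperative=occurs → not all inputs occur → does not occur.
Converter path lost [OR]: Backup pitch motor is out=occurs, Pitch system down=not → at least one input occurs → occurs.
Rotor brake fails [OR]: Forward limit switch faulted=occurs, Redundant rotor brake trips=occurs → at least one input occurs → occurs.
Safety chain lost [AND]: Right hydraulic pack failed=occurs, Yaw brake faulted=occurs, Pitch motor 2 is inoperative=occurs, Safety PLC 2 trips=occurs → all inputs occur → occurs.
Yaw brake lost [AND]: Rotor brake fails=occurs, Contactor degraded=occurs, Safety chain lost=occurs, Auxiliary encoder 2 lost=occurs → all inputs occur → occurs.
Emergency stop 2 down [OR]: Main brake caliper 2 lost=occurs, Pitch battery 2 is down=occurs → at least one input occurs → occurs.
Pitch system 2 unavailable [AND]: Yaw brake lost=occurs, Emergency stop 2 down=occurs → all inputs occur → occurs.
Wind turbine shutdown fails [AND]: Converter path lost=occurs, Pitch system 2 unavailable=occurs, Limit switch 2 fails=occurs → all inputs occur → occurs.

Yes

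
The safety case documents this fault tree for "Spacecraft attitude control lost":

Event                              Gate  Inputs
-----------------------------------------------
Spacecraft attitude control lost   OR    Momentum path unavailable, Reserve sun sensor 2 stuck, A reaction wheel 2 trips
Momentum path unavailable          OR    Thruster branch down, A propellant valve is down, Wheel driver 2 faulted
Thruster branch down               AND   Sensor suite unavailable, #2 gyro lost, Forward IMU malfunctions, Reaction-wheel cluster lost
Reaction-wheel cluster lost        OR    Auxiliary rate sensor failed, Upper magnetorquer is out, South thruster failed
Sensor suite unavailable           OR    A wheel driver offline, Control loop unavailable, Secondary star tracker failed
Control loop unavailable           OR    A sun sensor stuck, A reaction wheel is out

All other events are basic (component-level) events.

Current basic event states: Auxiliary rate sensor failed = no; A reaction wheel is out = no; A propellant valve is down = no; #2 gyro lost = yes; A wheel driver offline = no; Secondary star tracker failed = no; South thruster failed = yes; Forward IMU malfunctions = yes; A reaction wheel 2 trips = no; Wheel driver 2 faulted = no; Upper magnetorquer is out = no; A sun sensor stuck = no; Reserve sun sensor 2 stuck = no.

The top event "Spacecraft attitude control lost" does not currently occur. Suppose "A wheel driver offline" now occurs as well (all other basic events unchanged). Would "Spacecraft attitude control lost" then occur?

Yes

Counterfactual: set "A wheel driver offline" to occurred.
Control loop unavailable [OR]: A sun sensor stuck=not, A reaction wheel is out=not → no input occurs → does not occur.
Sensor suite unavailable [OR]: A wheel driver offline=occurs, Control loop unavailable=not, Secondary star tracker failed=not → at least one input occurs → occurs.
Reaction-wheel cluster lost [OR]: Auxiliary rate sensor failed=not, Upper magnetorquer is out=not, South thruster failed=occurs → at least one input occurs → occurs.
Thruster branch down [AND]: Sensor suite unavailable=occurs, #2 gyro lost=occurs, Forward IMU malfunctions=occurs, Reaction-wheel cluster lost=occurs → all inputs occur → occurs.
Momentum path unavailable [OR]: Thruster branch down=occurs, A propellant valve is down=not, Wheel driver 2 faulted=not → at least one input occurs → occurs.
Spacecraft attitude control lost [OR]: Momentum path unavailable=occurs, Reserve sun sensor 2 stuck=not, A reaction wheel 2 trips=not → at least one input occurs → occurs.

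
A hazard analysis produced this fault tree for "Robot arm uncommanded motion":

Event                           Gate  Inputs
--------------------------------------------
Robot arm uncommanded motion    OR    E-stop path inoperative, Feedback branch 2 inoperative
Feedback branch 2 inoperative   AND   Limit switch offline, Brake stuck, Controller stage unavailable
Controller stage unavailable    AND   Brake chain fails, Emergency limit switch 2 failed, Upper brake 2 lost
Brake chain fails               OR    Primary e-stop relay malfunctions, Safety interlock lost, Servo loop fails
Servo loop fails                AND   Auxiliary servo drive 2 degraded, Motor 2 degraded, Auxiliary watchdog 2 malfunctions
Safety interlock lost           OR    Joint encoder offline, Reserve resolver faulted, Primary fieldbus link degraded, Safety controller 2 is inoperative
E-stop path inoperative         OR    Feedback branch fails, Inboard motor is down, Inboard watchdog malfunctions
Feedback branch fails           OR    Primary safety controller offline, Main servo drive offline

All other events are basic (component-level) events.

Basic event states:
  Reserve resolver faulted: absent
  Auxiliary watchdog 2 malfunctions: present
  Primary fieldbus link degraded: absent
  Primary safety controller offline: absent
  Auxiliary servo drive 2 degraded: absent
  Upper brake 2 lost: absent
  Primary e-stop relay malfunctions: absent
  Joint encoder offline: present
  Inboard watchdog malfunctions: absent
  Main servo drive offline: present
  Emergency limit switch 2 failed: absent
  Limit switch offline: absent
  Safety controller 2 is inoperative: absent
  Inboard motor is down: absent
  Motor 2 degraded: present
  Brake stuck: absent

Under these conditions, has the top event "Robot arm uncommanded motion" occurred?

Feedback branch fails [OR]: Primary safety controller offline=not, Main servo drive offline=occurs → at least one input occurs → occurs.
E-stop path inoperative [OR]: Feedback branch fails=occurs, Inboard motor is down=not, Inboard watchdog malfunctions=not → at least one input occurs → occurs.
Safety interlock lost [OR]: Joint encoder offline=occurs, Reserve resolver faulted=not, Primary fieldbus link degraded=not, Safety controller 2 is inoperative=not → at least one input occurs → occurs.
Servo loop fails [AND]: Auxiliary servo drive 2 degraded=not, Motor 2 degraded=occurs, Auxiliary watchdog 2 malfunctions=occurs → not all inputs occur → does not occur.
Brake chain fails [OR]: Primary e-stop relay malfunctions=not, Safety interlock lost=occurs, Servo loop fails=not → at least one input occurs → occurs.
Controller stage unavailable [AND]: Brake chain fails=occurs, Emergency limit switch 2 failed=not, Upper brake 2 lost=not → not all inputs occur → does not occur.
Feedback branch 2 inoperative [AND]: Limit switch offline=not, Brake stuck=not, Controller stage unavailable=not → not all inputs occur → does not occur.
Robot arm uncommanded motion [OR]: E-stop path inoperative=occurs, Feedback branch 2 inoperative=not → at least one input occurs → occurs.

Yes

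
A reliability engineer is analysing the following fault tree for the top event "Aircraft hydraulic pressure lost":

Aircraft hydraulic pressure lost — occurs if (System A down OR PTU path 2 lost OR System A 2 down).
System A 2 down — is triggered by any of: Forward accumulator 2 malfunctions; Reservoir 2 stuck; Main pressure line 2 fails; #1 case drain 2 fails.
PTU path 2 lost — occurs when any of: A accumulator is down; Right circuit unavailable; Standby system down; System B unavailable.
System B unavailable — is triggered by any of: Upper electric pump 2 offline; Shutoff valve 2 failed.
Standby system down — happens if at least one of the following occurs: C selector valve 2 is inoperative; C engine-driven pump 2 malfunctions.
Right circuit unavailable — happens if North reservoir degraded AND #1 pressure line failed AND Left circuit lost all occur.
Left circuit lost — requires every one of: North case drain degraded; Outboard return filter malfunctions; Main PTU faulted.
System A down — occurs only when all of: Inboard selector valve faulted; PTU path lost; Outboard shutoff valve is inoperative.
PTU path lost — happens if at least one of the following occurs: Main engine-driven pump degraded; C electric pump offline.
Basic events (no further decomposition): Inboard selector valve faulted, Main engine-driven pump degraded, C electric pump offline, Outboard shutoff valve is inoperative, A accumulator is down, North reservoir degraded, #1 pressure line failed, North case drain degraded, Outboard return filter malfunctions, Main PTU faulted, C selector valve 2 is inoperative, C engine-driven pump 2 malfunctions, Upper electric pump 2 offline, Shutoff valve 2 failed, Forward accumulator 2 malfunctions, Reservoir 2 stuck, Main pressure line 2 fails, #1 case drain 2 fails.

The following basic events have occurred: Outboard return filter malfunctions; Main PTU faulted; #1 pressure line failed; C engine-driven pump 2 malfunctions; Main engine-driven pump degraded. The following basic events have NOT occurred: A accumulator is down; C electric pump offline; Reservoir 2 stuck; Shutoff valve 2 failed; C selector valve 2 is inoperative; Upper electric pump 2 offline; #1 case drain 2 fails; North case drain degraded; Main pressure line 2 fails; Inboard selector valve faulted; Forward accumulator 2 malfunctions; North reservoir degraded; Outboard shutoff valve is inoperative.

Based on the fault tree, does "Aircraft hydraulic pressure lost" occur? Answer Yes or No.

PTU path lost [OR]: Main engine-driven pump degraded=occurs, C electric pump offline=not → at least one input occurs → occurs.
System A down [AND]: Inboard selector valve faulted=not, PTU path lost=occurs, Outboard shutoff valve is inoperative=not → not all inputs occur → does not occur.
Left circuit lost [AND]: North case drain degraded=not, Outboard return filter malfunctions=occurs, Main PTU faulted=occurs → not all inputs occur → does not occur.
Right circuit unavailable [AND]: North reservoir degraded=not, #1 pressure line failed=occurs, Left circuit lost=not → not all inputs occur → does not occur.
Standby system down [OR]: C selector valve 2 is inoperative=not, C engine-driven pump 2 malfunctions=occurs → at least one input occurs → occurs.
System B unavailable [OR]: Upper electric pump 2 offline=not, Shutoff valve 2 failed=not → no input occurs → does not occur.
PTU path 2 lost [OR]: A accumulator is down=not, Right circuit unavailable=not, Standby system down=occurs, System B unavailable=not → at least one input occurs → occurs.
System A 2 down [OR]: Forward accumulator 2 malfunctions=not, Reservoir 2 stuck=not, Main pressure line 2 fails=not, #1 case drain 2 fails=not → no input occurs → does not occur.
Aircraft hydraulic pressure lost [OR]: System A down=not, PTU path 2 lost=occurs, System A 2 down=not → at least one input occurs → occurs.

Yes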